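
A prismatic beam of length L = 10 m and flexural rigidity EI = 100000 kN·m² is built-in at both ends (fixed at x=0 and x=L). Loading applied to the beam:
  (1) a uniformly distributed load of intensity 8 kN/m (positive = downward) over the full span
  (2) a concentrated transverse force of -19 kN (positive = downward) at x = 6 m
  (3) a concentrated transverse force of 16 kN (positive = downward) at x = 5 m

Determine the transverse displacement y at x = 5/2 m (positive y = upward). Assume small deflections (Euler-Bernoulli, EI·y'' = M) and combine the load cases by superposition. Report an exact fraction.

Load 1 — uniform load w=8 kN/m over full span:
  y_1 = -wx²(L-x)²/(24EI) = -8·(5/2)²·(10-(5/2))²/(24·100000) = -3/2560 m
Load 2 — point force P=-19 kN at a=6 m (b=L-a=4):
  y_2 = -Pb²x²(3aL-(3a+b)x)/(6L³EI)  [x≤a] = -(-19)·4²·(5/2)²·(3·6·10-(3·6+4)·(5/2))/(6·10³·100000) = 19/48000 m
Load 3 — point force P=16 kN at a=5 m (b=L-a=5):
  y_3 = -Pb²x²(3aL-(3a+b)x)/(6L³EI)  [x≤a] = -16·5²·(5/2)²·(3·5·10-(3·5+5)·(5/2))/(6·10³·100000) = -1/2400 m
Superposition: y = Σ y_i = -229/192000 m ≈ -0.001193 m

y(5/2) = -229/192000 m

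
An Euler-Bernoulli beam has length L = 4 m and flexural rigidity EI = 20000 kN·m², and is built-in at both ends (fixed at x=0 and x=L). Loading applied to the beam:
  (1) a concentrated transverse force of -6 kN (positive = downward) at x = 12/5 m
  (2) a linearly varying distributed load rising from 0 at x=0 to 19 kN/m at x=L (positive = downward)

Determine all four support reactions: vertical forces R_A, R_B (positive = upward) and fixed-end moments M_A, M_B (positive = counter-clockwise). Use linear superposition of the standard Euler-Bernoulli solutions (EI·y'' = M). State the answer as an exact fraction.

R_A = 1161/125 kN, M_A = 2936/375 kN·m, R_B = 2839/125 kN, M_B = -1468/125 kN·m

Load 1 — point force P=-6 kN at a=12/5 m (b=L-a=8/5):
  R_A = Pb²(3a+b)/L³ = (-6)·(8/5)²·(3·(12/5)+(8/5))/4³ = -264/125 kN
  M_A = Pab²/L² = (-6)·(12/5)·(8/5)²/4² = -288/125 kN·m
  R_B = Pa²(a+3b)/L³ = (-6)·(12/5)²·((12/5)+3·(8/5))/4³ = -486/125 kN
  M_B = -Pa²b/L² = -(-6)·(12/5)²·(8/5)/4² = 432/125 kN·m
Load 2 — triangular load w₀=19 kN/m (0→w₀ over full span):
  R_A = 3w₀L/20 = 3·19·4/20 = 57/5 kN
  M_A = w₀L²/30 = 19·4²/30 = 152/15 kN·m
  R_B = 7w₀L/20 = 7·19·4/20 = 133/5 kN
  M_B = -w₀L²/20 = -19·4²/20 = -76/5 kN·m
Superposition: R_A = 1161/125 kN, M_A = 2936/375 kN·m, R_B = 2839/125 kN, M_B = -1468/125 kN·m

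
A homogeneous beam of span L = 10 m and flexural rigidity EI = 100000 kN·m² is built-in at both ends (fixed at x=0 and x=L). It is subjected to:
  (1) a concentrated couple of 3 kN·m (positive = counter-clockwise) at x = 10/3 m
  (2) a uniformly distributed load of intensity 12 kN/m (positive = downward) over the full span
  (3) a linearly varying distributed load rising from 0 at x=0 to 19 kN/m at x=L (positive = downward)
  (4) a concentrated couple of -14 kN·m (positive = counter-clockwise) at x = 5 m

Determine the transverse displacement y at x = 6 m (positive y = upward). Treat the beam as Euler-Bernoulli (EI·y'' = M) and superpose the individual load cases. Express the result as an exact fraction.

y(6) = -9881/1875000 m

Load 1 — applied couple M₀=3 kN·m at a=10/3 m (b=L-a=20/3):
  y_1 = (R_Ax³/6 - M_Ax²/2 - M₀(x-a)²/2)/EI  [x>a] with R_A=2/5, M_A=0 = ((2/5)·6³/6 - 0·6²/2 - 3·(6-(10/3))²/2)/100000 = 7/187500 m
Load 2 — uniform load w=12 kN/m over full span:
  y_2 = -wx²(L-x)²/(24EI) = -12·6²·(10-6)²/(24·100000) = -9/3125 m
Load 3 — triangular load w₀=19 kN/m (0→w₀ over full span):
  y_3 = -w₀x²(L-x)²(x+2L)/(120LEI) = -19·6²·(10-6)²·(6+2·10)/(120·10·100000) = -741/312500 m
Load 4 — applied couple M₀=-14 kN·m at a=5 m (b=L-a=5):
  y_4 = (R_Ax³/6 - M_Ax²/2 - M₀(x-a)²/2)/EI  [x>a] with R_A=-21/10, M_A=-7/2 = ((-21/10)·6³/6 - (-7/2)·6²/2 - (-14)·(6-5)²/2)/100000 = -7/125000 m
Superposition: y = Σ y_i = -9881/1875000 m ≈ -0.005270 m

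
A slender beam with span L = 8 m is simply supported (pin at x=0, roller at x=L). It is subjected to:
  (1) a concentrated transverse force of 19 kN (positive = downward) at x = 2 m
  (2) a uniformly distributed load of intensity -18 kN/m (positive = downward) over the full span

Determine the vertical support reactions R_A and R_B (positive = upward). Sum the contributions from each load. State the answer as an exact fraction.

R_A = -231/4 kN, R_B = -269/4 kN

Load 1 — point force P=19 kN at a=2 m (b=L-a=6):
  R_A = Pb/L = 19·6/8 = 57/4 kN
  R_B = Pa/L = 19·2/8 = 19/4 kN
Load 2 — uniform load w=-18 kN/m over full span:
  R_A = wL/2 = (-18)·8/2 = -72 kN
  R_B = wL/2 = (-18)·8/2 = -72 kN
Superposition: R_A = -231/4 kN, R_B = -269/4 kN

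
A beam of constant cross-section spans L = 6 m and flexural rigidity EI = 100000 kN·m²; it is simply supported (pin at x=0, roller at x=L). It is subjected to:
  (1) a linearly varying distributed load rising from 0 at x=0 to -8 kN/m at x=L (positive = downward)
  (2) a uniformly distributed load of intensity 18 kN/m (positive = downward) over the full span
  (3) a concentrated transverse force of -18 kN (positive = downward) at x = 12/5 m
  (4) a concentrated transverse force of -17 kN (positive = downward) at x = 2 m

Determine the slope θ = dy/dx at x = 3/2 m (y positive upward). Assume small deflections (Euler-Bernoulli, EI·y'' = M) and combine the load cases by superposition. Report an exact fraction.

Load 1 — triangular load w₀=-8 kN/m (0→w₀ over full span):
  θ_1 = -w₀(7L⁴-30L²x²+15x⁴)/(360LEI) = -(-8)·(7·6⁴-30·6²·(3/2)²+15·(3/2)⁴)/(360·6·100000) = 3981/16000000 rad
Load 2 — uniform load w=18 kN/m over full span:
  θ_2 = -w(L³-6Lx²+4x³)/(24EI) = -18·(6³-6·6·(3/2)²+4·(3/2)³)/(24·100000) = -891/800000 rad
Load 3 — point force P=-18 kN at a=12/5 m (b=L-a=18/5):
  θ_3 = -Pb(L²-b²-3x²)/(6LEI)  [x≤a] = -(-18)·(18/5)·(6²-(18/5)²-3·(3/2)²)/(6·6·100000) = 14661/50000000 rad
Load 4 — point force P=-17 kN at a=2 m (b=L-a=4):
  θ_4 = -Pb(L²-b²-3x²)/(6LEI)  [x≤a] = -(-17)·4·(6²-4²-3·(3/2)²)/(6·6·100000) = 901/3600000 rad
Superposition: θ = Σ θ_i = -1157183/3600000000 rad ≈ -0.000321 rad

θ(3/2) = -1157183/3600000000 rad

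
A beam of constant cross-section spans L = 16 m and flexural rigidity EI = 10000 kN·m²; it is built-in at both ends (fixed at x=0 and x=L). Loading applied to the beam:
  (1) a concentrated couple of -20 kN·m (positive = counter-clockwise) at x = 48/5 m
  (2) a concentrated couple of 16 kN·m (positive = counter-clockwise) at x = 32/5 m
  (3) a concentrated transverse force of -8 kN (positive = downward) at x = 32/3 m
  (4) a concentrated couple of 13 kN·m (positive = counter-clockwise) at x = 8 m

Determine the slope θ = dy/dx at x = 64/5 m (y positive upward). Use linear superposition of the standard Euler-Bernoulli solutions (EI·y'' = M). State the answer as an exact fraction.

θ(64/5) = -95023/21093750 rad

Load 1 — applied couple M₀=-20 kN·m at a=48/5 m (b=L-a=32/5):
  θ_1 = (R_Ax²/2 - M_Ax - M₀(x-a))/EI  [x>a] with R_A=-9/5, M_A=-32/5 = ((-9/5)·(64/5)²/2 - (-32/5)·(64/5) - (-20)·((64/5)-(48/5)))/10000 = -12/78125 rad
Load 2 — applied couple M₀=16 kN·m at a=32/5 m (b=L-a=48/5):
  θ_2 = (R_Ax²/2 - M_Ax - M₀(x-a))/EI  [x>a] with R_A=36/25, M_A=48/25 = ((36/25)·(64/5)²/2 - (48/25)·(64/5) - 16·((64/5)-(32/5)))/10000 = -352/390625 rad
Load 3 — point force P=-8 kN at a=32/3 m (b=L-a=16/3):
  θ_3 = Pa²(L-x)(2bL-(3b+a)(L-x))/(2L³EI)  [x>a] = (-8)·(32/3)²·(16-(64/5))·(2·(16/3)·16-(3·(16/3)+(32/3))·(16-(64/5)))/(2·16³·10000) = -256/84375 rad
Load 4 — applied couple M₀=13 kN·m at a=8 m (b=L-a=8):
  θ_4 = (R_Ax²/2 - M_Ax - M₀(x-a))/EI  [x>a] with R_A=39/32, M_A=13/4 = ((39/32)·(64/5)²/2 - (13/4)·(64/5) - 13·((64/5)-8))/10000 = -13/31250 rad
Superposition: θ = Σ θ_i = -95023/21093750 rad ≈ -0.004505 rad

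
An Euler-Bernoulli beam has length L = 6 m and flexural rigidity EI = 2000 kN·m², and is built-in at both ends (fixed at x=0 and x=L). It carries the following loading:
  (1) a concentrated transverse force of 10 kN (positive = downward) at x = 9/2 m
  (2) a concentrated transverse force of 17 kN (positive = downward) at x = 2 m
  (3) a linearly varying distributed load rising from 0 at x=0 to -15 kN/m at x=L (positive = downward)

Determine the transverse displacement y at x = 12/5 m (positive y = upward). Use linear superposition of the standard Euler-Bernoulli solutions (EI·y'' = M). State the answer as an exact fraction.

y(12/5) = 20043/12500000 m

Load 1 — point force P=10 kN at a=9/2 m (b=L-a=3/2):
  y_1 = -Pb²x²(3aL-(3a+b)x)/(6L³EI)  [x≤a] = -10·(3/2)²·(12/5)²·(3·(9/2)·6-(3·(9/2)+(3/2))·(12/5))/(6·6³·2000) = -9/4000 m
Load 2 — point force P=17 kN at a=2 m (b=L-a=4):
  y_2 = -Pa²(L-x)²(3bL-(3b+a)(L-x))/(6L³EI)  [x>a] = -17·2²·(6-(12/5))²·(3·4·6-(3·4+2)·(6-(12/5)))/(6·6³·2000) = -459/62500 m
Load 3 — triangular load w₀=-15 kN/m (0→w₀ over full span):
  y_3 = -w₀x²(L-x)²(x+2L)/(120LEI) = -(-15)·(12/5)²·(6-(12/5))²·((12/5)+2·6)/(120·6·2000) = 4374/390625 m
Superposition: y = Σ y_i = 20043/12500000 m ≈ 0.001603 m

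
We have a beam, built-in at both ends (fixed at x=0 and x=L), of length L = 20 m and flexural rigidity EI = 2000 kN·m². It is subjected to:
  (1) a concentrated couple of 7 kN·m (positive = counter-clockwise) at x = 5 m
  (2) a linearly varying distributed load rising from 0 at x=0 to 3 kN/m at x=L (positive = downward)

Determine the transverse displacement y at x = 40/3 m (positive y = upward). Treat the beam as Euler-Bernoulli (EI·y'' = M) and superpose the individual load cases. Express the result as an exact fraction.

y(40/3) = -9673/38880 m

Load 1 — applied couple M₀=7 kN·m at a=5 m (b=L-a=15):
  y_1 = (R_Ax³/6 - M_Ax²/2 - M₀(x-a)²/2)/EI  [x>a] with R_A=63/160, M_A=-21/16 = ((63/160)·(40/3)³/6 - (-21/16)·(40/3)²/2 - 7·((40/3)-5)²/2)/2000 = 7/480 m
Load 2 — triangular load w₀=3 kN/m (0→w₀ over full span):
  y_2 = -w₀x²(L-x)²(x+2L)/(120LEI) = -3·(40/3)²·(20-(40/3))²·((40/3)+2·20)/(120·20·2000) = -64/243 m
Superposition: y = Σ y_i = -9673/38880 m ≈ -0.248791 m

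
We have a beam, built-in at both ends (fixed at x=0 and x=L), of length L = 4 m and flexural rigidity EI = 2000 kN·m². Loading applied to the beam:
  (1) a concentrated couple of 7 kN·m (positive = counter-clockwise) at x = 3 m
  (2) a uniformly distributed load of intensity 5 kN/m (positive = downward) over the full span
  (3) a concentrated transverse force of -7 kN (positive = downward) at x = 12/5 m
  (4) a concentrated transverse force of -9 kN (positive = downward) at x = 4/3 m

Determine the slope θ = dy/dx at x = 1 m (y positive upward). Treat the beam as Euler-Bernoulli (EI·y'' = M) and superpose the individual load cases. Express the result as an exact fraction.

θ(1) = -1977/16000000 rad

Load 1 — applied couple M₀=7 kN·m at a=3 m (b=L-a=1):
  θ_1 = (R_Ax²/2 - M_Ax)/EI  [x≤a] with R_A=63/32, M_A=35/16 = ((63/32)·1²/2 - (35/16)·1)/2000 = -77/128000 rad
Load 2 — uniform load w=5 kN/m over full span:
  θ_2 = -wx(L-x)(L-2x)/(12EI) = -5·1·(4-1)·(4-2·1)/(12·2000) = -1/800 rad
Load 3 — point force P=-7 kN at a=12/5 m (b=L-a=8/5):
  θ_3 = -Pb²x(2aL-(3a+b)x)/(2L³EI)  [x≤a] = -(-7)·(8/5)²·1·(2·(12/5)·4-(3·(12/5)+(8/5))·1)/(2·4³·2000) = 91/125000 rad
Load 4 — point force P=-9 kN at a=4/3 m (b=L-a=8/3):
  θ_4 = -Pb²x(2aL-(3a+b)x)/(2L³EI)  [x≤a] = -(-9)·(8/3)²·1·(2·(4/3)·4-(3·(4/3)+(8/3))·1)/(2·4³·2000) = 1/1000 rad
Superposition: θ = Σ θ_i = -1977/16000000 rad ≈ -0.000124 rad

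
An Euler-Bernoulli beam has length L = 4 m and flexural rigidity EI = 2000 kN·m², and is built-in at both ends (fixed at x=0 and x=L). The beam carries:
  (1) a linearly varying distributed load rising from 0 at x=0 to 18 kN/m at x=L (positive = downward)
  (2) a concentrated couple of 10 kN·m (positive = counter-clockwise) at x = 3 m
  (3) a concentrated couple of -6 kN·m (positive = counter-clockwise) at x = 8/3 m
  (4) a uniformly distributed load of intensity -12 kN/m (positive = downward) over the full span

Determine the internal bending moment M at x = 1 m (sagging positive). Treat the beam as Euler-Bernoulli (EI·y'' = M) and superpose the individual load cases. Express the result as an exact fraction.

Load 1 — triangular load w₀=18 kN/m (0→w₀ over full span):
  M_1 = 3w₀Lx/20 - w₀L²/30 - w₀x³/(6L) = 3·18·4·1/20 - 18·4²/30 - 18·1³/(6·4) = 9/20 kN·m
Load 2 — applied couple M₀=10 kN·m at a=3 m (b=L-a=1):
  M_2 = R_Ax - M_A  [x≤a] with R_A=45/16, M_A=25/8 = (45/16)·1 - (25/8) = -5/16 kN·m
Load 3 — applied couple M₀=-6 kN·m at a=8/3 m (b=L-a=4/3):
  M_3 = R_Ax - M_A  [x≤a] with R_A=-2, M_A=-2 = (-2)·1 - (-2) = 0 kN·m
Load 4 — uniform load w=-12 kN/m over full span:
  M_4 = wLx/2 - wL²/12 - wx²/2 = (-12)·4·1/2 - (-12)·4²/12 - (-12)·1²/2 = -2 kN·m
Superposition: M = Σ M_i = -149/80 kN·m ≈ -1.862500 kN·m

M(1) = -149/80 kN·m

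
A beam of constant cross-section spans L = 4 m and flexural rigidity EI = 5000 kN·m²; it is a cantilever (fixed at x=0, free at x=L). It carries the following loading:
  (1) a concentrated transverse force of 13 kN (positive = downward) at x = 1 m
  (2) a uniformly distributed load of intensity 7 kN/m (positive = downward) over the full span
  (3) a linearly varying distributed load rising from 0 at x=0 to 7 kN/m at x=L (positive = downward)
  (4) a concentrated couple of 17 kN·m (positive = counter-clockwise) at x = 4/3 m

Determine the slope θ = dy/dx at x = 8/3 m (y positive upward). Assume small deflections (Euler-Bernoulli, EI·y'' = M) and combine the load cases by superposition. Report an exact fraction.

θ(8/3) = -53071/2430000 rad

Load 1 — point force P=13 kN at a=1 m (b=L-a=3):
  θ_1 = -Pa²/(2EI)  [x>a] = -13·1²/(2·5000) = -13/10000 rad
Load 2 — uniform load w=7 kN/m over full span:
  θ_2 = -wx(x²-3Lx+3L²)/(6EI) = -7·(8/3)·((8/3)²-3·4·(8/3)+3·4²)/(6·5000) = -728/50625 rad
Load 3 — triangular load w₀=7 kN/m (0→w₀ over full span):
  θ_3 = (w₀Lx²/4-w₀L²x/3-w₀x⁴/(24L))/EI = (7·4·(8/3)²/4-7·4²·(8/3)/3-7·(8/3)⁴/(24·4))/5000 = -1624/151875 rad
Load 4 — applied couple M₀=17 kN·m at a=4/3 m (b=L-a=8/3):
  θ_4 = M₀a/EI  [x>a] = 17·(4/3)/5000 = 17/3750 rad
Superposition: θ = Σ θ_i = -53071/2430000 rad ≈ -0.021840 rad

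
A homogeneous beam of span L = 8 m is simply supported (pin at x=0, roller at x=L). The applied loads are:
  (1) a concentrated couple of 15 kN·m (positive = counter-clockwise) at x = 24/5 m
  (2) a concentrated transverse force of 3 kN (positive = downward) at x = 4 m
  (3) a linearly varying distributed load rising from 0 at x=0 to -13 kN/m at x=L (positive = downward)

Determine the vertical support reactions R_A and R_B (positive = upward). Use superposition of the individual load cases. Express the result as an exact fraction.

R_A = -335/24 kN, R_B = -841/24 kN

Load 1 — applied couple M₀=15 kN·m at a=24/5 m (b=L-a=16/5):
  R_A = M₀/L = 15/8 kN
  R_B = -M₀/L = -15/8 kN
Load 2 — point force P=3 kN at a=4 m (b=L-a=4):
  R_A = Pb/L = 3·4/8 = 3/2 kN
  R_B = Pa/L = 3·4/8 = 3/2 kN
Load 3 — triangular load w₀=-13 kN/m (0→w₀ over full span):
  R_A = w₀L/6 = (-13)·8/6 = -52/3 kN
  R_B = w₀L/3 = (-13)·8/3 = -104/3 kN
Superposition: R_A = -335/24 kN, R_B = -841/24 kN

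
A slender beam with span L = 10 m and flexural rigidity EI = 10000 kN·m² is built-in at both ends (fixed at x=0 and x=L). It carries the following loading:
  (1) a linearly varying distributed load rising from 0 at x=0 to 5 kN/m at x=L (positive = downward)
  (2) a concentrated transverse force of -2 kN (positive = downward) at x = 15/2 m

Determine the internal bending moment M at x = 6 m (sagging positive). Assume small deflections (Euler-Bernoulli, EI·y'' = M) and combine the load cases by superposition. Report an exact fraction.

Load 1 — triangular load w₀=5 kN/m (0→w₀ over full span):
  M_1 = 3w₀Lx/20 - w₀L²/30 - w₀x³/(6L) = 3·5·10·6/20 - 5·10²/30 - 5·6³/(6·10) = 31/3 kN·m
Load 2 — point force P=-2 kN at a=15/2 m (b=L-a=5/2):
  M_2 = Pb²(3a+b)x/L³ - Pab²/L²  [x≤a] = (-2)·(5/2)²·(3·(15/2)+(5/2))·6/10³ - (-2)·(15/2)·(5/2)²/10² = -15/16 kN·m
Superposition: M = Σ M_i = 451/48 kN·m ≈ 9.395833 kN·m

M(6) = 451/48 kN·m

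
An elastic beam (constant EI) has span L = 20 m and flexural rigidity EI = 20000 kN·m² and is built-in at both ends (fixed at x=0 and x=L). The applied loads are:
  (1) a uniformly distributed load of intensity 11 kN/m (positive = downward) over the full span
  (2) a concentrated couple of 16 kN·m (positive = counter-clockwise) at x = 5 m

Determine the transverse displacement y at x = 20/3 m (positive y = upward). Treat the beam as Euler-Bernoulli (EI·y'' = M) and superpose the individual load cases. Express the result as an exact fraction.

y(20/3) = -1073/6075 m

Load 1 — uniform load w=11 kN/m over full span:
  y_1 = -wx²(L-x)²/(24EI) = -11·(20/3)²·(20-(20/3))²/(24·20000) = -44/243 m
Load 2 — applied couple M₀=16 kN·m at a=5 m (b=L-a=15):
  y_2 = (R_Ax³/6 - M_Ax²/2 - M₀(x-a)²/2)/EI  [x>a] with R_A=9/10, M_A=-3 = ((9/10)·(20/3)³/6 - (-3)·(20/3)²/2 - 16·((20/3)-5)²/2)/20000 = 1/225 m
Superposition: y = Σ y_i = -1073/6075 m ≈ -0.176626 m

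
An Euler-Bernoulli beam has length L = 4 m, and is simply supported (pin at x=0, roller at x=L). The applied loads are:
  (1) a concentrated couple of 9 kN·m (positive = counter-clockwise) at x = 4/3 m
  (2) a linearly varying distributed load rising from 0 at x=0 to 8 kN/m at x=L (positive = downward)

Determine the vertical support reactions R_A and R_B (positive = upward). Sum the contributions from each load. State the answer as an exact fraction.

R_A = 91/12 kN, R_B = 101/12 kN

Load 1 — applied couple M₀=9 kN·m at a=4/3 m (b=L-a=8/3):
  R_A = M₀/L = 9/4 kN
  R_B = -M₀/L = -9/4 kN
Load 2 — triangular load w₀=8 kN/m (0→w₀ over full span):
  R_A = w₀L/6 = 8·4/6 = 16/3 kN
  R_B = w₀L/3 = 8·4/3 = 32/3 kN
Superposition: R_A = 91/12 kN, R_B = 101/12 kN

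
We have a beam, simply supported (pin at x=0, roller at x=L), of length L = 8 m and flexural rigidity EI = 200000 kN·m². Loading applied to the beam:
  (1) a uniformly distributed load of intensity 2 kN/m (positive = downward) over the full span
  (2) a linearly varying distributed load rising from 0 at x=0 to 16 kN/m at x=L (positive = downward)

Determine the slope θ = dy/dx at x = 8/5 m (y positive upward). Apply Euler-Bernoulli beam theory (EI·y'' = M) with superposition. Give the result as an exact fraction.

θ(8/5) = -14618/17578125 rad

Load 1 — uniform load w=2 kN/m over full span:
  θ_1 = -w(L³-6Lx²+4x³)/(24EI) = -2·(8³-6·8·(8/5)²+4·(8/5)³)/(24·200000) = -66/390625 rad
Load 2 — triangular load w₀=16 kN/m (0→w₀ over full span):
  θ_2 = -w₀(7L⁴-30L²x²+15x⁴)/(360LEI) = -16·(7·8⁴-30·8²·(8/5)²+15·(8/5)⁴)/(360·8·200000) = -11648/17578125 rad
Superposition: θ = Σ θ_i = -14618/17578125 rad ≈ -0.000832 rad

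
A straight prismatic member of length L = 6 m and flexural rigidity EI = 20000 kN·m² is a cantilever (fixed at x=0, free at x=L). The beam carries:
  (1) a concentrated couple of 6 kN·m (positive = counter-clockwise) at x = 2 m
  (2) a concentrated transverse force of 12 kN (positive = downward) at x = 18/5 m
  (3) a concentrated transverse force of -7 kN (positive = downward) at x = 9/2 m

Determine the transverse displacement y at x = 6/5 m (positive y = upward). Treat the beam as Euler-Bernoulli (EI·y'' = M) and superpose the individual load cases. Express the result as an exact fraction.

Load 1 — applied couple M₀=6 kN·m at a=2 m (b=L-a=4):
  y_1 = M₀x²/(2EI)  [x≤a] = 6·(6/5)²/(2·20000) = 27/125000 m
Load 2 — point force P=12 kN at a=18/5 m (b=L-a=12/5):
  y_2 = -Px²(3a-x)/(6EI)  [x≤a] = -12·(6/5)²·(3·(18/5)-(6/5))/(6·20000) = -108/78125 m
Load 3 — point force P=-7 kN at a=9/2 m (b=L-a=3/2):
  y_3 = -Px²(3a-x)/(6EI)  [x≤a] = -(-7)·(6/5)²·(3·(9/2)-(6/5))/(6·20000) = 2583/2500000 m
Superposition: y = Σ y_i = -333/2500000 m ≈ -0.000133 m

y(6/5) = -333/2500000 m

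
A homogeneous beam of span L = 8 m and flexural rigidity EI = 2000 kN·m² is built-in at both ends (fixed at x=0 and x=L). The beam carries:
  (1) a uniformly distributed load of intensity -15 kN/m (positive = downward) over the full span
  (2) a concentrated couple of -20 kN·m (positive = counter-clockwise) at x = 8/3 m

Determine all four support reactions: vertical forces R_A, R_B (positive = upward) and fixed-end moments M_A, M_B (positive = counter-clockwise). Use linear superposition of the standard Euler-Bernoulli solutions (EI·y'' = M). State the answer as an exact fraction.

Load 1 — uniform load w=-15 kN/m over full span:
  R_A = wL/2 = (-15)·8/2 = -60 kN
  M_A = wL²/12 = (-15)·8²/12 = -80 kN·m
  R_B = wL/2 = (-15)·8/2 = -60 kN
  M_B = -wL²/12 = -(-15)·8²/12 = 80 kN·m
Load 2 — applied couple M₀=-20 kN·m at a=8/3 m (b=L-a=16/3):
  R_A = 6M₀ab/L³ = 6·(-20)·(8/3)·(16/3)/8³ = -10/3 kN
  M_A = M₀b(2a-b)/L² = (-20)·(16/3)·(2·(8/3)-(16/3))/8² = 0 kN·m
  R_B = -6M₀ab/L³ = -6·(-20)·(8/3)·(16/3)/8³ = 10/3 kN
  M_B = M₀a(2b-a)/L² = (-20)·(8/3)·(2·(16/3)-(8/3))/8² = -20/3 kN·m
Superposition: R_A = -190/3 kN, M_A = -80 kN·m, R_B = -170/3 kN, M_B = 220/3 kN·m

R_A = -190/3 kN, M_A = -80 kN·m, R_B = -170/3 kN, M_B = 220/3 kN·m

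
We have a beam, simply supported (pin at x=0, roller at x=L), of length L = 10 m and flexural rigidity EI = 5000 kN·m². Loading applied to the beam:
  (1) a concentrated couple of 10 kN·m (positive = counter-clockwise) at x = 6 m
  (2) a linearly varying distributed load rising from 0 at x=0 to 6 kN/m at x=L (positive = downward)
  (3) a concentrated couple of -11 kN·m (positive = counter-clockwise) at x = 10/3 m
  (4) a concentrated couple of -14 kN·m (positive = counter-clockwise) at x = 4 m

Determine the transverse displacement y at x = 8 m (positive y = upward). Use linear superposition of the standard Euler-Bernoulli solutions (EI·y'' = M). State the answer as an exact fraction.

Load 1 — applied couple M₀=10 kN·m at a=6 m (b=L-a=4):
  y_1 = (M₀x³/(6L)-M₀(x-a)²/2+C₁x)/EI  [x>a] with C₁=M₀(3b²-L²)/(6L)=-26/3 = (10·8³/(6·10)-10·(8-6)²/2+(-26/3)·8)/5000 = -1/1250 m
Load 2 — triangular load w₀=6 kN/m (0→w₀ over full span):
  y_2 = -w₀x(7L⁴-10L²x²+3x⁴)/(360LEI) = -6·8·(7·10⁴-10·10²·8²+3·8⁴)/(360·10·5000) = -762/15625 m
Load 3 — applied couple M₀=-11 kN·m at a=10/3 m (b=L-a=20/3):
  y_3 = (M₀x³/(6L)-M₀(x-a)²/2+C₁x)/EI  [x>a] with C₁=M₀(3b²-L²)/(6L)=-55/9 = ((-11)·8³/(6·10)-(-11)·(8-(10/3))²/2+(-55/9)·8)/5000 = -517/112500 m
Load 4 — applied couple M₀=-14 kN·m at a=4 m (b=L-a=6):
  y_4 = (M₀x³/(6L)-M₀(x-a)²/2+C₁x)/EI  [x>a] with C₁=M₀(3b²-L²)/(6L)=-28/15 = ((-14)·8³/(6·10)-(-14)·(8-4)²/2+(-28/15)·8)/5000 = -14/3125 m
Superposition: y = Σ y_i = -32987/562500 m ≈ -0.058644 m

y(8) = -32987/562500 m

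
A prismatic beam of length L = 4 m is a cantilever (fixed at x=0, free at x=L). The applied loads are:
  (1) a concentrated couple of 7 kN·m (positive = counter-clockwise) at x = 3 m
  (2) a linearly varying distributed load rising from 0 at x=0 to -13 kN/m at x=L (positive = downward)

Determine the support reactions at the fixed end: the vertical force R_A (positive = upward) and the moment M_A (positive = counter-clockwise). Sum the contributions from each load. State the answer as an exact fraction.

Load 1 — applied couple M₀=7 kN·m at a=3 m (b=L-a=1):
  R_A = 0 kN
  M_A = -M₀ = -7 kN·m
Load 2 — triangular load w₀=-13 kN/m (0→w₀ over full span):
  R_A = w₀L/2 = (-13)·4/2 = -26 kN
  M_A = w₀L²/3 = (-13)·4²/3 = -208/3 kN·m
Superposition: R_A = -26 kN, M_A = -229/3 kN·m

R_A = -26 kN, M_A = -229/3 kN·m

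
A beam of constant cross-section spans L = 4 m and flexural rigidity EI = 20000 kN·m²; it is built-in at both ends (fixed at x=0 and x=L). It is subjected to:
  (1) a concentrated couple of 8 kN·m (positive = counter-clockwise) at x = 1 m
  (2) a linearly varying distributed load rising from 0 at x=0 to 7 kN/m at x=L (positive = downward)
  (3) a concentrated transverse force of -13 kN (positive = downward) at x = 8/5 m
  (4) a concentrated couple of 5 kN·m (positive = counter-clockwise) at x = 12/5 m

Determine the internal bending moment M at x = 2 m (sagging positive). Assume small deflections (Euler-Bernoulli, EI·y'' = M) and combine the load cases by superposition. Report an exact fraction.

Load 1 — applied couple M₀=8 kN·m at a=1 m (b=L-a=3):
  M_1 = R_Ax - M_A - M₀  [x>a] with R_A=9/4, M_A=-3/2 = (9/4)·2 - (-3/2) - 8 = -2 kN·m
Load 2 — triangular load w₀=7 kN/m (0→w₀ over full span):
  M_2 = 3w₀Lx/20 - w₀L²/30 - w₀x³/(6L) = 3·7·4·2/20 - 7·4²/30 - 7·2³/(6·4) = 7/3 kN·m
Load 3 — point force P=-13 kN at a=8/5 m (b=L-a=12/5):
  M_3 = Pa²(a+3b)(L-x)/L³ - Pa²b/L²  [x>a] = (-13)·(8/5)²·((8/5)+3·(12/5))·(4-2)/4³ - (-13)·(8/5)²·(12/5)/4² = -104/25 kN·m
Load 4 — applied couple M₀=5 kN·m at a=12/5 m (b=L-a=8/5):
  M_4 = R_Ax - M_A  [x≤a] with R_A=9/5, M_A=8/5 = (9/5)·2 - (8/5) = 2 kN·m
Superposition: M = Σ M_i = -137/75 kN·m ≈ -1.826667 kN·m

M(2) = -137/75 kN·m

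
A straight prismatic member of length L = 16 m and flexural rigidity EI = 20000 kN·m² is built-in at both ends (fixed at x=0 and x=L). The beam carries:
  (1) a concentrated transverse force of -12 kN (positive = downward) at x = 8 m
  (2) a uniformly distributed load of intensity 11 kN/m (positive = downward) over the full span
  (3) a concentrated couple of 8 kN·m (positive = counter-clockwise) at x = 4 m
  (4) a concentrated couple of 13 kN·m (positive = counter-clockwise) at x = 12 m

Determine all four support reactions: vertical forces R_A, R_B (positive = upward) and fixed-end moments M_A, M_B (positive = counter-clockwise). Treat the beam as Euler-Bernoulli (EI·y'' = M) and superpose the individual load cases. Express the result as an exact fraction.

R_A = 10685/128 kN, M_A = 10235/48 kN·m, R_B = 10307/128 kN, M_B = -10109/48 kN·m

Load 1 — point force P=-12 kN at a=8 m (b=L-a=8):
  R_A = Pb²(3a+b)/L³ = (-12)·8²·(3·8+8)/16³ = -6 kN
  M_A = Pab²/L² = (-12)·8·8²/16² = -24 kN·m
  R_B = Pa²(a+3b)/L³ = (-12)·8²·(8+3·8)/16³ = -6 kN
  M_B = -Pa²b/L² = -(-12)·8²·8/16² = 24 kN·m
Load 2 — uniform load w=11 kN/m over full span:
  R_A = wL/2 = 11·16/2 = 88 kN
  M_A = wL²/12 = 11·16²/12 = 704/3 kN·m
  R_B = wL/2 = 11·16/2 = 88 kN
  M_B = -wL²/12 = -11·16²/12 = -704/3 kN·m
Load 3 — applied couple M₀=8 kN·m at a=4 m (b=L-a=12):
  R_A = 6M₀ab/L³ = 6·8·4·12/16³ = 9/16 kN
  M_A = M₀b(2a-b)/L² = 8·12·(2·4-12)/16² = -3/2 kN·m
  R_B = -6M₀ab/L³ = -6·8·4·12/16³ = -9/16 kN
  M_B = M₀a(2b-a)/L² = 8·4·(2·12-4)/16² = 5/2 kN·m
Load 4 — applied couple M₀=13 kN·m at a=12 m (b=L-a=4):
  R_A = 6M₀ab/L³ = 6·13·12·4/16³ = 117/128 kN
  M_A = M₀b(2a-b)/L² = 13·4·(2·12-4)/16² = 65/16 kN·m
  R_B = -6M₀ab/L³ = -6·13·12·4/16³ = -117/128 kN
  M_B = M₀a(2b-a)/L² = 13·12·(2·4-12)/16² = -39/16 kN·m
Superposition: R_A = 10685/128 kN, M_A = 10235/48 kN·m, R_B = 10307/128 kN, M_B = -10109/48 kN·m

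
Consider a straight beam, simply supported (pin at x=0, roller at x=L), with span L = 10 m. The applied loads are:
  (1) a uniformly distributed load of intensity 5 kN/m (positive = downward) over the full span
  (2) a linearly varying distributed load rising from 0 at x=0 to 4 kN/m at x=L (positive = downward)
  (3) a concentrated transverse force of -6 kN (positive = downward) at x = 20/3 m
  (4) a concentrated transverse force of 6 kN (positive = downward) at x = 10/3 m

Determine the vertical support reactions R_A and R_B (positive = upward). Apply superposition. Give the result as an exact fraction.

R_A = 101/3 kN, R_B = 109/3 kN

Load 1 — uniform load w=5 kN/m over full span:
  R_A = wL/2 = 5·10/2 = 25 kN
  R_B = wL/2 = 5·10/2 = 25 kN
Load 2 — triangular load w₀=4 kN/m (0→w₀ over full span):
  R_A = w₀L/6 = 4·10/6 = 20/3 kN
  R_B = w₀L/3 = 4·10/3 = 40/3 kN
Load 3 — point force P=-6 kN at a=20/3 m (b=L-a=10/3):
  R_A = Pb/L = (-6)·(10/3)/10 = -2 kN
  R_B = Pa/L = (-6)·(20/3)/10 = -4 kN
Load 4 — point force P=6 kN at a=10/3 m (b=L-a=20/3):
  R_A = Pb/L = 6·(20/3)/10 = 4 kN
  R_B = Pa/L = 6·(10/3)/10 = 2 kN
Superposition: R_A = 101/3 kN, R_B = 109/3 kN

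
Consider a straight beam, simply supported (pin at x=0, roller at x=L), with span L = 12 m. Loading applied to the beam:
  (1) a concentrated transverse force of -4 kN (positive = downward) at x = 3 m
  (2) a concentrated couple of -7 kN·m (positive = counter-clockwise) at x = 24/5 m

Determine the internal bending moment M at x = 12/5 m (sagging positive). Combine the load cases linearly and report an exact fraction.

Load 1 — point force P=-4 kN at a=3 m (b=L-a=9):
  M_1 = Pbx/L  [x≤a] = (-4)·9·(12/5)/12 = -36/5 kN·m
Load 2 — applied couple M₀=-7 kN·m at a=24/5 m (b=L-a=36/5):
  M_2 = M₀x/L  [x≤a] = (-7)·(12/5)/12 = -7/5 kN·m
Superposition: M = Σ M_i = -43/5 kN·m ≈ -8.600000 kN·m

M(12/5) = -43/5 kN·m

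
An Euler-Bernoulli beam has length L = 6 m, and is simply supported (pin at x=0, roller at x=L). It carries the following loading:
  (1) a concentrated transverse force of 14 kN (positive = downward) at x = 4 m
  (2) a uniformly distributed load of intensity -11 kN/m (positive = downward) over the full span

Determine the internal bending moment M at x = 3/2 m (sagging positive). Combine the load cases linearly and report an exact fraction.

Load 1 — point force P=14 kN at a=4 m (b=L-a=2):
  M_1 = Pbx/L  [x≤a] = 14·2·(3/2)/6 = 7 kN·m
Load 2 — uniform load w=-11 kN/m over full span:
  M_2 = wx(L-x)/2 = (-11)·(3/2)·(6-(3/2))/2 = -297/8 kN·m
Superposition: M = Σ M_i = -241/8 kN·m ≈ -30.125000 kN·m

M(3/2) = -241/8 kN·m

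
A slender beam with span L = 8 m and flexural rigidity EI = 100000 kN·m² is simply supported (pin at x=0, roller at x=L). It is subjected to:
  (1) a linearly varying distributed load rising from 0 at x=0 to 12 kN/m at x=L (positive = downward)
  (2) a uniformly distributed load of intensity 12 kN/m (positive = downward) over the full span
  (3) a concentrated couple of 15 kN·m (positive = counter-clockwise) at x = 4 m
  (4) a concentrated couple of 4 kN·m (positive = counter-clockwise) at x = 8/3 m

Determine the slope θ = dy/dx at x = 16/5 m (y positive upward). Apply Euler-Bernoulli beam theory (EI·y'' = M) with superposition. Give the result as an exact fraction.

Load 1 — triangular load w₀=12 kN/m (0→w₀ over full span):
  θ_1 = -w₀(7L⁴-30L²x²+15x⁴)/(360LEI) = -12·(7·8⁴-30·8²·(16/5)²+15·(16/5)⁴)/(360·8·100000) = -2584/5859375 rad
Load 2 — uniform load w=12 kN/m over full span:
  θ_2 = -w(L³-6Lx²+4x³)/(24EI) = -12·(8³-6·8·(16/5)²+4·(16/5)³)/(24·100000) = -296/390625 rad
Load 3 — applied couple M₀=15 kN·m at a=4 m (b=L-a=4):
  θ_3 = (M₀x²/(2L)+C₁)/EI  [x≤a] with C₁=M₀(3b²-L²)/(6L)=-5 = (15·(16/5)²/(2·8)+(-5))/100000 = 23/500000 rad
Load 4 — applied couple M₀=4 kN·m at a=8/3 m (b=L-a=16/3):
  θ_4 = (M₀x²/(2L)-M₀(x-a)+C₁)/EI  [x>a] with C₁=M₀(3b²-L²)/(6L)=16/9 = (4·(16/5)²/(2·8)-4·((16/5)-(8/3))+(16/9))/100000 = 31/1406250 rad
Superposition: θ = Σ θ_i = -636029/562500000 rad ≈ -0.001131 rad

θ(16/5) = -636029/562500000 rad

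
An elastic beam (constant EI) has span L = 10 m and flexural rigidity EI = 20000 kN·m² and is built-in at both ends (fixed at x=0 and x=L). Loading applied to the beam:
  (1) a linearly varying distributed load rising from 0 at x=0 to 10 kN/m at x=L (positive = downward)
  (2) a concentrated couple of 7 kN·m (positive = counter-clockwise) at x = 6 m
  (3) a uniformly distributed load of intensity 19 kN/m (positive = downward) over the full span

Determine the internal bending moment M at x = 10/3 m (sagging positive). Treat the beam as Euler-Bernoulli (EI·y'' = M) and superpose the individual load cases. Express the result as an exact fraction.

M(10/3) = 130393/2025 kN·m

Load 1 — triangular load w₀=10 kN/m (0→w₀ over full span):
  M_1 = 3w₀Lx/20 - w₀L²/30 - w₀x³/(6L) = 3·10·10·(10/3)/20 - 10·10²/30 - 10·(10/3)³/(6·10) = 850/81 kN·m
Load 2 — applied couple M₀=7 kN·m at a=6 m (b=L-a=4):
  M_2 = R_Ax - M_A  [x≤a] with R_A=126/125, M_A=56/25 = (126/125)·(10/3) - (56/25) = 28/25 kN·m
Load 3 — uniform load w=19 kN/m over full span:
  M_3 = wLx/2 - wL²/12 - wx²/2 = 19·10·(10/3)/2 - 19·10²/12 - 19·(10/3)²/2 = 475/9 kN·m
Superposition: M = Σ M_i = 130393/2025 kN·m ≈ 64.391605 kN·m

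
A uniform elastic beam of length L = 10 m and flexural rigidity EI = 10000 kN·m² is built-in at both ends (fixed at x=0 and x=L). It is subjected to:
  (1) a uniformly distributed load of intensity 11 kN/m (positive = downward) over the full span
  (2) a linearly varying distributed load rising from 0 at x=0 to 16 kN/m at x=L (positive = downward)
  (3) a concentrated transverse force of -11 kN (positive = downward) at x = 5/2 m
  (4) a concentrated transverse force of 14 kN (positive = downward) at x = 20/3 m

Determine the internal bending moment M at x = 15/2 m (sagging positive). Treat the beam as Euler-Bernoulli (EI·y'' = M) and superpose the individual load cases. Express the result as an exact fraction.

M(15/2) = 54725/1728 kN·m

Load 1 — uniform load w=11 kN/m over full span:
  M_1 = wLx/2 - wL²/12 - wx²/2 = 11·10·(15/2)/2 - 11·10²/12 - 11·(15/2)²/2 = 275/24 kN·m
Load 2 — triangular load w₀=16 kN/m (0→w₀ over full span):
  M_2 = 3w₀Lx/20 - w₀L²/30 - w₀x³/(6L) = 3·16·10·(15/2)/20 - 16·10²/30 - 16·(15/2)³/(6·10) = 85/6 kN·m
Load 3 — point force P=-11 kN at a=5/2 m (b=L-a=15/2):
  M_3 = Pa²(a+3b)(L-x)/L³ - Pa²b/L²  [x>a] = (-11)·(5/2)²·((5/2)+3·(15/2))·(10-(15/2))/10³ - (-11)·(5/2)²·(15/2)/10² = 55/64 kN·m
Load 4 — point force P=14 kN at a=20/3 m (b=L-a=10/3):
  M_4 = Pa²(a+3b)(L-x)/L³ - Pa²b/L²  [x>a] = 14·(20/3)²·((20/3)+3·(10/3))·(10-(15/2))/10³ - 14·(20/3)²·(10/3)/10² = 140/27 kN·m
Superposition: M = Σ M_i = 54725/1728 kN·m ≈ 31.669560 kN·m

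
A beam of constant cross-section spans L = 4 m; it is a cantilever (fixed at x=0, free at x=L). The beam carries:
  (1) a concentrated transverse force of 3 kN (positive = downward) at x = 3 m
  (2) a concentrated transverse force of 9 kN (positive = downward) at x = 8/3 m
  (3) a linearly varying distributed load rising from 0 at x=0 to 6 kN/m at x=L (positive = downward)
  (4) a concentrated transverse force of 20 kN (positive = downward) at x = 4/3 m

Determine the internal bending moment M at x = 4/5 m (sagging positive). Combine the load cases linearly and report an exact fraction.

Load 1 — point force P=3 kN at a=3 m (b=L-a=1):
  M_1 = -P(a-x)  [x≤a] = -3·(3-(4/5)) = -33/5 kN·m
Load 2 — point force P=9 kN at a=8/3 m (b=L-a=4/3):
  M_2 = -P(a-x)  [x≤a] = -9·((8/3)-(4/5)) = -84/5 kN·m
Load 3 — triangular load w₀=6 kN/m (0→w₀ over full span):
  M_3 = w₀Lx/2 - w₀L²/3 - w₀x³/(6L) = 6·4·(4/5)/2 - 6·4²/3 - 6·(4/5)³/(6·4) = -2816/125 kN·m
Load 4 — point force P=20 kN at a=4/3 m (b=L-a=8/3):
  M_4 = -P(a-x)  [x≤a] = -20·((4/3)-(4/5)) = -32/3 kN·m
Superposition: M = Σ M_i = -21223/375 kN·m ≈ -56.594667 kN·m

M(4/5) = -21223/375 kN·m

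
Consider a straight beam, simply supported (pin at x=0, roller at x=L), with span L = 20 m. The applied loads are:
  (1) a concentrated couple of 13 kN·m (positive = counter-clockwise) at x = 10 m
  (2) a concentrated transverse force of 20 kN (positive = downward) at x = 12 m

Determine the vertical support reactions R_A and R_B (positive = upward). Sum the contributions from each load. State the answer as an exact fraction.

Load 1 — applied couple M₀=13 kN·m at a=10 m (b=L-a=10):
  R_A = M₀/L = 13/20 kN
  R_B = -M₀/L = -13/20 kN
Load 2 — point force P=20 kN at a=12 m (b=L-a=8):
  R_A = Pb/L = 20·8/20 = 8 kN
  R_B = Pa/L = 20·12/20 = 12 kN
Superposition: R_A = 173/20 kN, R_B = 227/20 kN

R_A = 173/20 kN, R_B = 227/20 kN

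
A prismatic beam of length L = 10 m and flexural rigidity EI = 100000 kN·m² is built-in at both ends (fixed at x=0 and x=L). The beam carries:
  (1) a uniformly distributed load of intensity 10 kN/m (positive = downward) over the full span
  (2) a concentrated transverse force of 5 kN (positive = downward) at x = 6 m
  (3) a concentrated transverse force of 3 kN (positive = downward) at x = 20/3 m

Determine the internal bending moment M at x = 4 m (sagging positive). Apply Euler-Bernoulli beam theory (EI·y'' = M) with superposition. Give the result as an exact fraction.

M(4) = 8954/225 kN·m

Load 1 — uniform load w=10 kN/m over full span:
  M_1 = wLx/2 - wL²/12 - wx²/2 = 10·10·4/2 - 10·10²/12 - 10·4²/2 = 110/3 kN·m
Load 2 — point force P=5 kN at a=6 m (b=L-a=4):
  M_2 = Pb²(3a+b)x/L³ - Pab²/L²  [x≤a] = 5·4²·(3·6+4)·4/10³ - 5·6·4²/10² = 56/25 kN·m
Load 3 — point force P=3 kN at a=20/3 m (b=L-a=10/3):
  M_3 = Pb²(3a+b)x/L³ - Pab²/L²  [x≤a] = 3·(10/3)²·(3·(20/3)+(10/3))·4/10³ - 3·(20/3)·(10/3)²/10² = 8/9 kN·m
Superposition: M = Σ M_i = 8954/225 kN·m ≈ 39.795556 kN·m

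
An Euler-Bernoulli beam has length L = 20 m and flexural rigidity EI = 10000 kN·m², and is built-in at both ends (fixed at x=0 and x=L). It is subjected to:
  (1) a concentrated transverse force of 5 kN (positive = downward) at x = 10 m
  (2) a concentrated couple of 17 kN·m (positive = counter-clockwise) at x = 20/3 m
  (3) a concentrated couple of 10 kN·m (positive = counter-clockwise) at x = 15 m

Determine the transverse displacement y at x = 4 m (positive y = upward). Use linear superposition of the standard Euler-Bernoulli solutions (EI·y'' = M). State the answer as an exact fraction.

Load 1 — point force P=5 kN at a=10 m (b=L-a=10):
  y_1 = -Pb²x²(3aL-(3a+b)x)/(6L³EI)  [x≤a] = -5·10²·4²·(3·10·20-(3·10+10)·4)/(6·20³·10000) = -11/1500 m
Load 2 — applied couple M₀=17 kN·m at a=20/3 m (b=L-a=40/3):
  y_2 = (R_Ax³/6 - M_Ax²/2)/EI  [x≤a] with R_A=17/15, M_A=0 = ((17/15)·4³/6 - 0·4²/2)/10000 = 34/28125 m
Load 3 — applied couple M₀=10 kN·m at a=15 m (b=L-a=5):
  y_3 = (R_Ax³/6 - M_Ax²/2)/EI  [x≤a] with R_A=9/16, M_A=25/8 = ((9/16)·4³/6 - (25/8)·4²/2)/10000 = -19/10000 m
Superposition: y = Σ y_i = -3611/450000 m ≈ -0.008024 m

y(4) = -3611/450000 m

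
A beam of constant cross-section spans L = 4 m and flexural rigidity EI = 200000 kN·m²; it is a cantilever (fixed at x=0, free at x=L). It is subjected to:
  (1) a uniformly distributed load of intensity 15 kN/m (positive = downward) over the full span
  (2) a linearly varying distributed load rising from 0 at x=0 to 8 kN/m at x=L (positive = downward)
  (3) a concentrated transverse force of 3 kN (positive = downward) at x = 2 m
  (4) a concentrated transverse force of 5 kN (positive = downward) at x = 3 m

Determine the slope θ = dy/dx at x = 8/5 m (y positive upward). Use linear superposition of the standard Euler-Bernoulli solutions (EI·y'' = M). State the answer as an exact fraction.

θ(8/5) = -15401/15625000 rad

Load 1 — uniform load w=15 kN/m over full span:
  θ_1 = -wx(x²-3Lx+3L²)/(6EI) = -15·(8/5)·((8/5)²-3·4·(8/5)+3·4²)/(6·200000) = -49/78125 rad
Load 2 — triangular load w₀=8 kN/m (0→w₀ over full span):
  θ_2 = (w₀Lx²/4-w₀L²x/3-w₀x⁴/(24L))/EI = (8·4·(8/5)²/4-8·4²·(8/5)/3-8·(8/5)⁴/(24·4))/200000 = -472/1953125 rad
Load 3 — point force P=3 kN at a=2 m (b=L-a=2):
  θ_3 = -Px(2a-x)/(2EI)  [x≤a] = -3·(8/5)·(2·2-(8/5))/(2·200000) = -9/312500 rad
Load 4 — point force P=5 kN at a=3 m (b=L-a=1):
  θ_4 = -Px(2a-x)/(2EI)  [x≤a] = -5·(8/5)·(2·3-(8/5))/(2·200000) = -11/125000 rad
Superposition: θ = Σ θ_i = -15401/15625000 rad ≈ -0.000986 rad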